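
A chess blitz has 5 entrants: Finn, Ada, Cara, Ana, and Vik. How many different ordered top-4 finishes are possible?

There are 5 choices for 1st place, 4 for 2nd, and so on down to 2 for position 4.
That gives 5 × 4 × 3 × 2 = 120.

120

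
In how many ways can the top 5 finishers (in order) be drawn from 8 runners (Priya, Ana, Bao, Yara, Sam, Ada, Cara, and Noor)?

6720

This is an ordered selection of 5 from 8: P(8,5).
That gives 8 × 7 × 6 × 5 × 4 = 6720.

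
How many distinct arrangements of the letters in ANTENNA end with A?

120

Fix A in the last position and arrange the remaining 6 letters.
Those 6 letters have N appearing 3 times, giving (6)!/(3!) = 120.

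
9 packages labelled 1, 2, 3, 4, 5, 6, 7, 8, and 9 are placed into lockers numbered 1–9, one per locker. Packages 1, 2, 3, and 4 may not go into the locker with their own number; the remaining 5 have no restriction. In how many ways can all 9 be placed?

229080

Let Aᵢ (for 1 ≤ i ≤ 4) be the placements that put package i in its forbidden locker. Any j of these fix j positions, leaving (9−j)! ways to fill the rest, and there are C(4,j) ways to pick which j.
By inclusion–exclusion, the number of valid placements is Σ_{j=0}^{4} (−1)^j C(4,j)·(9−j)!.
Computing: 362880 − 161280 + 30240 − 2880 + 120 = 229080.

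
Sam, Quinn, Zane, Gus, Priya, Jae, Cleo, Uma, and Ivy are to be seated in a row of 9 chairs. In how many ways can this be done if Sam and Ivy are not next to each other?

There are 9! = 362880 arrangements in all. If Sam and Ivy are adjacent, merging them into one block gives 2·(8)! = 80640 arrangements.
Complementary counting: 362880 − 80640 = 282240.

282240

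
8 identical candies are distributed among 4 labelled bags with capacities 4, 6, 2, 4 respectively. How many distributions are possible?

Ignoring the caps, the number of non-negative solutions to x_1+…+x_4 = 8 is C(11,3) = 165.
Subtract solutions that violate a single cap (substitute x_i' = x_i − (cap_i+1)): x_1 ≥ 5 gives C(6,3) = 20; x_2 ≥ 7 gives C(4,3) = 4; x_3 ≥ 3 gives C(8,3) = 56; x_4 ≥ 5 gives C(6,3) = 20. Together 100.
Add back pairs where two caps are both exceeded: 0 + 1 + 0 + 0 + 0 + 1 = 2.
By inclusion–exclusion the count is 165 − 100 + 2 = 67.

67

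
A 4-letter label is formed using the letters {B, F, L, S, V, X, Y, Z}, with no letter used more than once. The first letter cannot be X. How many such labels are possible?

The first letter has 8−1 = 7 choices (anything except X).
The remaining 3 letters are filled from the other 7 symbols without repetition: 7 × 6 × 5 = 210.
Total: 7 × 210 = 1470.

1470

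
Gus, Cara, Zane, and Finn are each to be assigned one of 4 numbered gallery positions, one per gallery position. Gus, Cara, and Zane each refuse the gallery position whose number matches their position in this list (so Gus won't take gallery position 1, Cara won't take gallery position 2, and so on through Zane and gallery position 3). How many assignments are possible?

Let Aᵢ (for i ∈ {1, 2, 3}) be the placements that put person i in their forbidden gallery position. Any j of these fix j positions, leaving (4−j)! ways to fill the rest, and there are C(3,j) ways to pick which j.
By inclusion–exclusion, the number of valid placements is Σ_{j=0}^{3} (−1)^j C(3,j)·(4−j)!.
Computing: 24 − 18 + 6 − 1 = 11.

11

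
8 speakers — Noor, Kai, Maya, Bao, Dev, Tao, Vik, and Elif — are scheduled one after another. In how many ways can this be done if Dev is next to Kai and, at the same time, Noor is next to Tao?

Treat {Dev,Kai} as one block (2 orders) and {Noor,Tao} as another (2 orders).
That leaves 6 units to arrange: 2 × 2 × 6! = 4 × 720 = 2880.

2880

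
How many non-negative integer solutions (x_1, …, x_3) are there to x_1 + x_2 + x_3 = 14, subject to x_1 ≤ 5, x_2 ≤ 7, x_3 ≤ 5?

Ignoring the caps, the number of non-negative solutions to x_1+…+x_3 = 14 is C(16,2) = 120.
Subtract solutions that violate a single cap (substitute x_i' = x_i − (cap_i+1)): x_1 ≥ 6 gives C(10,2) = 45; x_2 ≥ 8 gives C(8,2) = 28; x_3 ≥ 6 gives C(10,2) = 45. Together 118.
Add back pairs where two caps are both exceeded: 1 + 6 + 1 = 8.
By inclusion–exclusion the count is 120 − 118 + 8 = 10.

10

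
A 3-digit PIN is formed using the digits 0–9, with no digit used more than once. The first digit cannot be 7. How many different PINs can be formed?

648

The first digit has 10−1 = 9 choices (anything except 7).
The remaining 2 digits are filled from the other 9 symbols without repetition: 9 × 8 = 72.
Total: 9 × 72 = 648.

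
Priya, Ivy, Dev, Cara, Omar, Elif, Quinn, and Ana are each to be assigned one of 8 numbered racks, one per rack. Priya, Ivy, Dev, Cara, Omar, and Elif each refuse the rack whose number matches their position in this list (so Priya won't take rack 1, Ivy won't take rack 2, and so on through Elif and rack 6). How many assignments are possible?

18806

Let Aᵢ (for 1 ≤ i ≤ 6) be the placements that put person i in their forbidden rack. Any j of these fix j positions, leaving (8−j)! ways to fill the rest, and there are C(6,j) ways to pick which j.
By inclusion–exclusion, the number of valid placements is Σ_{j=0}^{6} (−1)^j C(6,j)·(8−j)!.
Computing: 40320 − 30240 + 10800 − 2400 + 360 − 36 + 2 = 18806.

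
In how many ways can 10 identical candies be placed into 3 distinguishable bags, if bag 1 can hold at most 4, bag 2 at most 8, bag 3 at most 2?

12

Ignoring the caps, the number of non-negative solutions to x_1+…+x_3 = 10 is C(12,2) = 66.
Subtract solutions that violate a single cap (substitute x_i' = x_i − (cap_i+1)): x_1 ≥ 5 gives C(7,2) = 21; x_2 ≥ 9 gives C(3,2) = 3; x_3 ≥ 3 gives C(9,2) = 36. Together 60.
Add back pairs where two caps are both exceeded: 0 + 6 + 0 = 6.
By inclusion–exclusion the count is 66 − 60 + 6 = 12.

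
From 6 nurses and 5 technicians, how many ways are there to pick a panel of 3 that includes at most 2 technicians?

155

Split by how many technicians are chosen (0 through 2).
Sum: C(5,0)·C(6,3) + C(5,1)·C(6,2) + C(5,2)·C(6,1) = 20 + 75 + 60 = 155.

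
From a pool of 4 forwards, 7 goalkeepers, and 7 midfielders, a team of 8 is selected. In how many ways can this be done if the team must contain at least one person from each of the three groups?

40425

Unrestricted: C(18,8) = 43758 ways to pick any 8 of the 18.
Selections missing a whole group: no forwards → C(14,8) = 3003; no goalkeepers → C(11,8) = 165; no midfielders → C(11,8) = 165.
Add back selections omitting two groups (i.e. drawn from a single group): C(4,8) + C(7,8) + C(7,8) = 0.
By inclusion–exclusion: 43758 − 3333 + 0 = 40425.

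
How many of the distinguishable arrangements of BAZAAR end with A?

With the last slot taken by A, it remains to arrange the other 5 letters (BZAAR).
Those 5 letters have A appearing twice, giving (5)!/(2!) = 60.

60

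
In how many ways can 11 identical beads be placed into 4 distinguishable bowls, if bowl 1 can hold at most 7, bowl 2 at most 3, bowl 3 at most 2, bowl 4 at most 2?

Ignoring the caps, the number of non-negative solutions to x_1+…+x_4 = 11 is C(14,3) = 364.
Subtract solutions that violate a single cap (substitute x_i' = x_i − (cap_i+1)): x_1 ≥ 8 gives C(6,3) = 20; x_2 ≥ 4 gives C(10,3) = 120; x_3 ≥ 3 gives C(11,3) = 165; x_4 ≥ 3 gives C(11,3) = 165. Together 470.
Add back pairs where two caps are both exceeded: 0 + 1 + 1 + 35 + 35 + 56 = 128.
Subtract triples: 0 + 0 + 0 + 4 = 4.
By inclusion–exclusion the count is 364 − 470 + 128 − 4 = 18.

18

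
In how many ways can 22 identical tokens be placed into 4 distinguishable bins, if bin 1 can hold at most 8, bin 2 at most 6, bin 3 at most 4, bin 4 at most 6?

By stars and bars, unrestricted non-negative solutions to x_1+…+x_4 = 22 number C(22+3,3) = 2300.
Subtract solutions that violate a single cap (substitute x_i' = x_i − (cap_i+1)): x_1 ≥ 9 gives C(16,3) = 560; x_2 ≥ 7 gives C(18,3) = 816; x_3 ≥ 5 gives C(20,3) = 1140; x_4 ≥ 7 gives C(18,3) = 816. Together 3332.
Add back pairs where two caps are both exceeded: 84 + 165 + 84 + 286 + 165 + 286 = 1070.
Subtract triples: 4 + 0 + 4 + 20 = 28.
By inclusion–exclusion the count is 2300 − 3332 + 1070 − 28 = 10.

10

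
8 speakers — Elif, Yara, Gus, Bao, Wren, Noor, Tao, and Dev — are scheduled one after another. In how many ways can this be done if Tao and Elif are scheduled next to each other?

10080

Treat {Tao, Elif} as a single unit. There are 7 units to order, and the pair itself can be ordered 2 ways.
So the count is 2·(7)! = 10080.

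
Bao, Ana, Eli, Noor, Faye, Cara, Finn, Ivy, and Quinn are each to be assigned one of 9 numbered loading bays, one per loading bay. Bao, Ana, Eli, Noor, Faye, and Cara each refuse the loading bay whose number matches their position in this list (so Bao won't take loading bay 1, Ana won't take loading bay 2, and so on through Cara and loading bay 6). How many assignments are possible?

Let Aᵢ (for 1 ≤ i ≤ 6) be the placements that put person i in their forbidden loading bay. Any j of these fix j positions, leaving (9−j)! ways to fill the rest, and there are C(6,j) ways to pick which j.
By inclusion–exclusion, the number of valid placements is Σ_{j=0}^{6} (−1)^j C(6,j)·(9−j)!.
Computing: 362880 − 241920 + 75600 − 14400 + 1800 − 144 + 6 = 183822.

183822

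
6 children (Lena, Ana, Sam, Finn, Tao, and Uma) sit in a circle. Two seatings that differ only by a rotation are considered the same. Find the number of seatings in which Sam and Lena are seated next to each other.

Treat {Sam, Lena} as one unit (2 internal orders) and seat the resulting 5 units around the table: (4)! circular arrangements.
So 2 × (4)! = 2 × 24 = 48.

48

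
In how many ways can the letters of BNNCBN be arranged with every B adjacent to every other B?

20

Treat the 2 copies of B as a single block. The multiset to arrange is then {BB, C, N, N, N}, 5 items in all.
That gives (5)!/(3!) = 20 arrangements.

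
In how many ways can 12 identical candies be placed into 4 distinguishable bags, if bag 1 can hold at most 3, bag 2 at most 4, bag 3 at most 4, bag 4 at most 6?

50

By stars and bars, unrestricted non-negative solutions to x_1+…+x_4 = 12 number C(12+3,3) = 455.
Subtract solutions that violate a single cap (substitute x_i' = x_i − (cap_i+1)): x_1 ≥ 4 gives C(11,3) = 165; x_2 ≥ 5 gives C(10,3) = 120; x_3 ≥ 5 gives C(10,3) = 120; x_4 ≥ 7 gives C(8,3) = 56. Together 461.
Add back pairs where two caps are both exceeded: 20 + 20 + 4 + 10 + 1 + 1 = 56.
By inclusion–exclusion the count is 455 − 461 + 56 = 50.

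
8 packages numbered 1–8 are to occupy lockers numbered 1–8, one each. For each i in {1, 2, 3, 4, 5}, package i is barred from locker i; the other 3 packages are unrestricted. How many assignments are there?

Let Aᵢ (for 1 ≤ i ≤ 5) be the placements that put package i in its forbidden locker. Any j of these fix j positions, leaving (8−j)! ways to fill the rest, and there are C(5,j) ways to pick which j.
By inclusion–exclusion, the number of valid placements is Σ_{j=0}^{5} (−1)^j C(5,j)·(8−j)!.
Computing: 40320 − 25200 + 7200 − 1200 + 120 − 6 = 21234.

21234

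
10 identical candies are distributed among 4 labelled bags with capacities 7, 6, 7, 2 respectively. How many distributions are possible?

Ignoring the caps, the number of non-negative solutions to x_1+…+x_4 = 10 is C(13,3) = 286.
Subtract solutions that violate a single cap (substitute x_i' = x_i − (cap_i+1)): x_1 ≥ 8 gives C(5,3) = 10; x_2 ≥ 7 gives C(6,3) = 20; x_3 ≥ 8 gives C(5,3) = 10; x_4 ≥ 3 gives C(10,3) = 120. Together 160.
Add back pairs where two caps are both exceeded: 0 + 0 + 0 + 0 + 1 + 0 = 1.
By inclusion–exclusion the count is 286 − 160 + 1 = 127.

127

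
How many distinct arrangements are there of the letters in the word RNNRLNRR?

RNNRLNRR has 8 letters with N appearing 3 times and R appearing 4 times.
So there are 8! / (4!·3!) = 280 distinguishable arrangements.

280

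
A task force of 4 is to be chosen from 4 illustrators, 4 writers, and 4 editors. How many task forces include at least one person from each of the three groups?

288

Unrestricted: C(12,4) = 495 ways to pick any 4 of the 12.
Subtract selections that omit an entire group: no illustrators → C(8,4) = 70; no writers → C(8,4) = 70; no editors → C(8,4) = 70.
Add back selections omitting two groups (i.e. drawn from a single group): C(4,4) + C(4,4) + C(4,4) = 3.
By inclusion–exclusion: 495 − 210 + 3 = 288.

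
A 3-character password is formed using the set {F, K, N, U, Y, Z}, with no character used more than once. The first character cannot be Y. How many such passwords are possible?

The first character has 6−1 = 5 choices (anything except Y).
The remaining 2 characters are filled from the other 5 symbols without repetition: 5 × 4 = 20.
Total: 5 × 20 = 100.

100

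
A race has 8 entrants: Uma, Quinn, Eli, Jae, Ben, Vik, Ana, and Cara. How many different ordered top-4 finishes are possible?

This is an ordered selection of 4 from 8: P(8,4).
That gives 8 × 7 × 6 × 5 = 1680.

1680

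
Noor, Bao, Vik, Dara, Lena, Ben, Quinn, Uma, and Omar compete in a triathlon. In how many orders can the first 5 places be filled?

This is an ordered selection of 5 from 9: P(9,5).
That gives 9 × 8 × 7 × 6 × 5 = 15120.

15120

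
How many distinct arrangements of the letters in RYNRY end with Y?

With the last slot taken by Y, it remains to arrange the other 4 letters (RNRY).
Those 4 letters have R appearing twice, giving (4)!/(2!) = 12.

12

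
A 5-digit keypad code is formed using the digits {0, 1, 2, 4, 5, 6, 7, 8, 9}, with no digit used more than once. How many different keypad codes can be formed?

This is a permutation of 5 out of 9: P(9,5) = 9!/4!.
9 × 8 × 7 × 6 × 5 = 15120.

15120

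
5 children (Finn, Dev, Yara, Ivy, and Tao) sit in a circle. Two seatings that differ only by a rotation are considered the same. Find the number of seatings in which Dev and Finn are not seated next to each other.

12

Without the restriction there are (4)! = 24 seatings.
Those with Dev next to Finn: fuse the pair into one unit and seat 4 units around a circle — 2·(3)! = 12.
Subtracting, 24 − 12 = 12.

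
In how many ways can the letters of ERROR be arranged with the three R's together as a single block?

6

Treat the 3 copies of R as a single block. The multiset to arrange is then {RRR, E, O}, 3 items in all.
All 3 items are distinct, so there are (3)! = 6 arrangements.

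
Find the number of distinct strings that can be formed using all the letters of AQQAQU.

The 6 letters of AQQAQU have repeats: A appearing twice and Q appearing 3 times.
The number of distinct arrangements is 6!/(3!·2!) = 720/12 = 60.

60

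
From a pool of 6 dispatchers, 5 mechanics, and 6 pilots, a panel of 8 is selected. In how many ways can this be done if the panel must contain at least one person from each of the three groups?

With no constraint there are C(17,8) = 24310 possible selections.
Selections missing a whole group: no dispatchers → C(11,8) = 165; no mechanics → C(12,8) = 495; no pilots → C(11,8) = 165.
Add back selections omitting two groups (i.e. drawn from a single group): C(6,8) + C(5,8) + C(6,8) = 0.
By inclusion–exclusion: 24310 − 825 + 0 = 23485.

23485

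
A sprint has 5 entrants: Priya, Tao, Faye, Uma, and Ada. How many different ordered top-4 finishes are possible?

There are 5 choices for 1st place, 4 for 2nd, and so on down to 2 for position 4.
That gives 5 × 4 × 3 × 2 = 120.

120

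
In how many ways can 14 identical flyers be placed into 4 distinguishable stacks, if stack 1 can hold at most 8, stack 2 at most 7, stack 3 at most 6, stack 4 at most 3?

168

Ignoring the caps, the number of non-negative solutions to x_1+…+x_4 = 14 is C(17,3) = 680.
Subtract solutions that violate a single cap (substitute x_i' = x_i − (cap_i+1)): x_1 ≥ 9 gives C(8,3) = 56; x_2 ≥ 8 gives C(9,3) = 84; x_3 ≥ 7 gives C(10,3) = 120; x_4 ≥ 4 gives C(13,3) = 286. Together 546.
Add back pairs where two caps are both exceeded: 0 + 0 + 4 + 0 + 10 + 20 = 34.
By inclusion–exclusion the count is 680 − 546 + 34 = 168.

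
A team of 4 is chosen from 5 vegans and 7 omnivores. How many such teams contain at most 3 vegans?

490

Split by how many vegans are chosen (0 through 3).
Sum: C(5,0)·C(7,4) + C(5,1)·C(7,3) + C(5,2)·C(7,2) + C(5,3)·C(7,1) = 35 + 175 + 210 + 70 = 490.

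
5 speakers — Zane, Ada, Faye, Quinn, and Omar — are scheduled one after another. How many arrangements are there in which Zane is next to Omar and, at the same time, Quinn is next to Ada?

Treat {Zane,Omar} as one block (2 orders) and {Quinn,Ada} as another (2 orders).
That leaves 3 units to arrange: 2 × 2 × 3! = 4 × 6 = 24.

24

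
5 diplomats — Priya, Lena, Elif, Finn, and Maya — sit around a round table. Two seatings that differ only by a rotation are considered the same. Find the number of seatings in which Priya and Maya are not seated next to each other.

12

Without the restriction there are (4)! = 24 seatings.
Those with Priya next to Maya: fuse the pair into one unit and seat 4 units around a circle — 2·(3)! = 12.
Subtracting, 24 − 12 = 12.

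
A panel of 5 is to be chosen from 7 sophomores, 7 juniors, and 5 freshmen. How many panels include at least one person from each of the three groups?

With no constraint there are C(19,5) = 11628 possible selections.
Subtract selections that omit an entire group: no sophomores → C(12,5) = 792; no juniors → C(12,5) = 792; no freshmen → C(14,5) = 2002.
Add back selections omitting two groups (i.e. drawn from a single group): C(7,5) + C(7,5) + C(5,5) = 43.
By inclusion–exclusion: 11628 − 3586 + 43 = 8085.

8085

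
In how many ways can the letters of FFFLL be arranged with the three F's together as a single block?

3

Treat the 3 copies of F as a single block. The multiset to arrange is then {FFF, L, L}, 3 items in all.
That gives (3)!/(2!) = 3 arrangements.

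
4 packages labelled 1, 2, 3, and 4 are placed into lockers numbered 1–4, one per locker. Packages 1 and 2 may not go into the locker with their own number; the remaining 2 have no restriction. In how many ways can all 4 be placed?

Let Aᵢ (for i ∈ {1, 2}) be the placements that put package i in its forbidden locker. Any j of these fix j positions, leaving (4−j)! ways to fill the rest, and there are C(2,j) ways to pick which j.
By inclusion–exclusion, the number of valid placements is Σ_{j=0}^{2} (−1)^j C(2,j)·(4−j)!.
Computing: 24 − 12 + 2 = 14.

14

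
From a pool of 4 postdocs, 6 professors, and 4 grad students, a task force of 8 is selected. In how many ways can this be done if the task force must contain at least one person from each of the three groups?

2912

With no constraint there are C(14,8) = 3003 possible selections.
Selections missing a whole group: no postdocs → C(10,8) = 45; no professors → C(8,8) = 1; no grad students → C(10,8) = 45.
Add back selections omitting two groups (i.e. drawn from a single group): C(4,8) + C(6,8) + C(4,8) = 0.
By inclusion–exclusion: 3003 − 91 + 0 = 2912.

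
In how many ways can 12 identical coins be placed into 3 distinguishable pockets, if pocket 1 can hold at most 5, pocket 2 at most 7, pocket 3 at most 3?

Ignoring the caps, the number of non-negative solutions to x_1+…+x_3 = 12 is C(14,2) = 91.
Subtract solutions that violate a single cap (substitute x_i' = x_i − (cap_i+1)): x_1 ≥ 6 gives C(8,2) = 28; x_2 ≥ 8 gives C(6,2) = 15; x_3 ≥ 4 gives C(10,2) = 45. Together 88.
Add back pairs where two caps are both exceeded: 0 + 6 + 1 = 7.
By inclusion–exclusion the count is 91 − 88 + 7 = 10.

10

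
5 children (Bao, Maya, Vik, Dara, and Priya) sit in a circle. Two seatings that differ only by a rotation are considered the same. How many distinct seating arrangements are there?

Seat Bao anywhere (absorbing the rotational symmetry), then permute the other 4: (4)! = 24.

24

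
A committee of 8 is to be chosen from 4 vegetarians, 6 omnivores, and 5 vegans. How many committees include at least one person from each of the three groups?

6216

Total 8-person selections from all 15: C(15,8) = 6435.
Selections missing a whole group: no vegetarians → C(11,8) = 165; no omnivores → C(9,8) = 9; no vegans → C(10,8) = 45.
Add back selections omitting two groups (i.e. drawn from a single group): C(4,8) + C(6,8) + C(5,8) = 0.
By inclusion–exclusion: 6435 − 219 + 0 = 6216.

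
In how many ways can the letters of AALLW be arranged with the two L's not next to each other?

18

Total arrangements of AALLW: 5!/(2!·2!) = 30.
If the two L's are adjacent, glue them into one block, leaving 4 items to arrange: (4)!/(2!) = 12 ways.
Subtracting, 30 − 12 = 18 arrangements keep the L's apart.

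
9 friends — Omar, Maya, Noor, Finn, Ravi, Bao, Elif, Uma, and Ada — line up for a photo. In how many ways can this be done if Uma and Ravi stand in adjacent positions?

80640

Glue Uma and Ravi into one block (2 internal orders), leaving 8 units to arrange in a row.
That gives 2 × 8! = 2 × 40320 = 80640.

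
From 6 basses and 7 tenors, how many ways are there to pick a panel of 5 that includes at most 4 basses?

Split by how many basses are chosen (0 through 4).
Sum: C(6,0)·C(7,5) + C(6,1)·C(7,4) + C(6,2)·C(7,3) + C(6,3)·C(7,2) + C(6,4)·C(7,1) = 21 + 210 + 525 + 420 + 105 = 1281.

1281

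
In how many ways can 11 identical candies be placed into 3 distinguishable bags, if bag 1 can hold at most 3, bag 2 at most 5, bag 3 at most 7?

14

By stars and bars, unrestricted non-negative solutions to x_1+…+x_3 = 11 number C(11+2,2) = 78.
Subtract solutions that violate a single cap (substitute x_i' = x_i − (cap_i+1)): x_1 ≥ 4 gives C(9,2) = 36; x_2 ≥ 6 gives C(7,2) = 21; x_3 ≥ 8 gives C(5,2) = 10. Together 67.
Add back pairs where two caps are both exceeded: 3 + 0 + 0 = 3.
By inclusion–exclusion the count is 78 − 67 + 3 = 14.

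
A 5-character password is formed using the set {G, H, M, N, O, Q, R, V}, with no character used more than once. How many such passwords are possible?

With no repetition, fill the 5 characters in order: 8 choices, then 7, down to 4.
8 × 7 × 6 × 5 × 4 = 6720.

6720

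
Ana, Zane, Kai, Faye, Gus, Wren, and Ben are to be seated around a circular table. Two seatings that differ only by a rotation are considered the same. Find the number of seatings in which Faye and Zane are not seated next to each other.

All circular seatings of 7 people number (6)! = 720.
Seatings with Faye beside Zane: treat them as a block with 2 internal orders, giving 2 × (5)! = 240.
Subtracting, 720 − 240 = 480.

480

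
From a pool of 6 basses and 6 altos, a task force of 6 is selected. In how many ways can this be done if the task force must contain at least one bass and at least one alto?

Unrestricted: C(12,6) = 924 ways to pick any 6 of the 12.
Selections missing a whole group: no basses → C(6,6) = 1; no altos → C(6,6) = 1.
Both groups omitted at once is impossible, so 924 − 2 = 922.

922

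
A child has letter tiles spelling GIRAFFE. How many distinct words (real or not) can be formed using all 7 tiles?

2520

Letter multiplicities in GIRAFFE: A×1, E×1, F×2, G×1, I×1, R×1.
The number of distinct arrangements is 7!/(2!) = 5040/2 = 2520.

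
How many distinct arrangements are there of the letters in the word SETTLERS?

5040

Letter multiplicities in SETTLERS: E×2, L×1, R×1, S×2, T×2.
The number of distinct arrangements is 8!/(2!·2!·2!) = 40320/8 = 5040.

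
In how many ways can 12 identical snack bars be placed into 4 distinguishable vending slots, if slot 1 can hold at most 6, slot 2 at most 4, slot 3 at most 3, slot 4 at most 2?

Without the upper bounds there are C(15,3) = 455 ways to split 12 among 4 vending slots.
Subtract solutions that violate a single cap (substitute x_i' = x_i − (cap_i+1)): x_1 ≥ 7 gives C(8,3) = 56; x_2 ≥ 5 gives C(10,3) = 120; x_3 ≥ 4 gives C(11,3) = 165; x_4 ≥ 3 gives C(12,3) = 220. Together 561.
Add back pairs where two caps are both exceeded: 1 + 4 + 10 + 20 + 35 + 56 = 126.
Subtract triples: 0 + 0 + 0 + 1 = 1.
By inclusion–exclusion the count is 455 − 561 + 126 − 1 = 19.

19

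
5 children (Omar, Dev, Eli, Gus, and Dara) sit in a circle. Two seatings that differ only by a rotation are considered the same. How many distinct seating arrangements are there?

24

Fix one person's seat to break rotational symmetry; the remaining 4 people can be arranged in (4)! = 24 ways.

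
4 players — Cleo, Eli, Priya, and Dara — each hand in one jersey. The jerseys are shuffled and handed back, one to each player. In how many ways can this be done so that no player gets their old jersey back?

Let Aᵢ be the assignments in which player i gets their old jersey. We want the size of the complement of A₁∪…∪A_4.
By inclusion–exclusion this is Σ_{j=0}^{4} (−1)^j C(4,j)·(4−j)!.
Computing: 24 − 24 + 12 − 4 + 1 = 9.

9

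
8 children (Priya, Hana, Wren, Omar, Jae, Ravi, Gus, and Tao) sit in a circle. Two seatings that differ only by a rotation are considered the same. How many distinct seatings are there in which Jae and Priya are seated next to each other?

Treat {Jae, Priya} as one unit (2 internal orders) and seat the resulting 7 units around the table: (6)! circular arrangements.
So 2 × (6)! = 2 × 720 = 1440.

1440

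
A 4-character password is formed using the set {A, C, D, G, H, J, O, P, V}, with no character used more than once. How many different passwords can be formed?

3024

Choose and order 4 of the 9 symbols: the first character has 9 options, the next 8, then 7, 6.
That product is 9 × 8 × 7 × 6 = 3024.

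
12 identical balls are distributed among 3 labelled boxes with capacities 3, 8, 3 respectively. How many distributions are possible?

Ignoring the caps, the number of non-negative solutions to x_1+…+x_3 = 12 is C(14,2) = 91.
Subtract solutions that violate a single cap (substitute x_i' = x_i − (cap_i+1)): x_1 ≥ 4 gives C(10,2) = 45; x_2 ≥ 9 gives C(5,2) = 10; x_3 ≥ 4 gives C(10,2) = 45. Together 100.
Add back pairs where two caps are both exceeded: 0 + 15 + 0 = 15.
By inclusion–exclusion the count is 91 − 100 + 15 = 6.

6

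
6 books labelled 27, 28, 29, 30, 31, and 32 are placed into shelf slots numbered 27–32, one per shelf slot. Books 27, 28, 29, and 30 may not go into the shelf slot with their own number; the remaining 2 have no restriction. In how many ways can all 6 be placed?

Let Aᵢ (for 27 ≤ i ≤ 30) be the placements that put book i in its forbidden shelf slot. Any j of these fix j positions, leaving (6−j)! ways to fill the rest, and there are C(4,j) ways to pick which j.
By inclusion–exclusion, the number of valid placements is Σ_{j=0}^{4} (−1)^j C(4,j)·(6−j)!.
Computing: 720 − 480 + 144 − 24 + 2 = 362.

362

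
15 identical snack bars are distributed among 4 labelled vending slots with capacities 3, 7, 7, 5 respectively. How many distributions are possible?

By stars and bars, unrestricted non-negative solutions to x_1+…+x_4 = 15 number C(15+3,3) = 816.
Subtract solutions that violate a single cap (substitute x_i' = x_i − (cap_i+1)): x_1 ≥ 4 gives C(14,3) = 364; x_2 ≥ 8 gives C(10,3) = 120; x_3 ≥ 8 gives C(10,3) = 120; x_4 ≥ 6 gives C(12,3) = 220. Together 824.
Add back pairs where two caps are both exceeded: 20 + 20 + 56 + 0 + 4 + 4 = 104.
By inclusion–exclusion the count is 816 − 824 + 104 = 96.

96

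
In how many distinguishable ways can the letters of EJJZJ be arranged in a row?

20

Letter multiplicities in EJJZJ: E×1, J×3, Z×1.
The number of distinct arrangements is 5!/(3!) = 120/6 = 20.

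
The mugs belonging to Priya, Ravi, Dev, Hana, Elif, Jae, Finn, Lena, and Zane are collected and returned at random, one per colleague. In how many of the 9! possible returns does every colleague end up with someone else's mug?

Count assignments avoiding every fixed point. For any j of the 9 colleagues fixed to their own mug, the other 9−j can be arranged in (9−j)! ways.
By inclusion–exclusion this is Σ_{j=0}^{9} (−1)^j C(9,j)·(9−j)!.
Computing: 362880 − 362880 + 181440 − 60480 + 15120 − 3024 + 504 − 72 + 9 − 1 = 133496.

133496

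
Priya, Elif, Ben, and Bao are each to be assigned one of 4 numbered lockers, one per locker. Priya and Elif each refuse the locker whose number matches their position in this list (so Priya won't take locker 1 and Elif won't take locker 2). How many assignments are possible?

Let Aᵢ (for i ∈ {1, 2}) be the placements that put person i in their forbidden locker. Any j of these fix j positions, leaving (4−j)! ways to fill the rest, and there are C(2,j) ways to pick which j.
By inclusion–exclusion, the number of valid placements is Σ_{j=0}^{2} (−1)^j C(2,j)·(4−j)!.
Computing: 24 − 12 + 2 = 14.

14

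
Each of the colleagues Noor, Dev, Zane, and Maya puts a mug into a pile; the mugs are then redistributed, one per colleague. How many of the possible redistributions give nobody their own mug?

9

This is the derangement count D_4: permutations of 4 items with no fixed point.
By inclusion–exclusion this is Σ_{j=0}^{4} (−1)^j C(4,j)·(4−j)!.
Computing: 24 − 24 + 12 − 4 + 1 = 9.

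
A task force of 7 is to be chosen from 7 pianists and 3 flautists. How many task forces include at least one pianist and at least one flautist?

Unrestricted: C(10,7) = 120 ways to pick any 7 of the 10.
Subtract selections that omit an entire group: no pianists → C(3,7) = 0; no flautists → C(7,7) = 1.
Both groups omitted at once is impossible, so 120 − 1 = 119.

119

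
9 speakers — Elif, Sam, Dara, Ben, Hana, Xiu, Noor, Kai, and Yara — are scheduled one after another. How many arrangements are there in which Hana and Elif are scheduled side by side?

Place the 7 others and the Hana-Elif pair as 8 objects in a line; the pair has 2 internal arrangements.
So the count is 2·(8)! = 80640.

80640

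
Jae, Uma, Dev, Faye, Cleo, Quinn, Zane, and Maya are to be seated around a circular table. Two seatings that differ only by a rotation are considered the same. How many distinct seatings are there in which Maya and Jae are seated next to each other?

Glue Maya and Jae into a block (2 internal orders). Seating 7 units around a circle gives (6)! arrangements.
So 2 × (6)! = 2 × 720 = 1440.

1440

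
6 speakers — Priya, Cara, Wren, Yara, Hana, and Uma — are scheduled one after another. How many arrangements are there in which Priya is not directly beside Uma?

480

Of the 6! = 720 arrangements, those with Priya and Uma adjacent number 2 × 5! = 240 (treat the pair as a block with 2 internal orders).
Complementary counting: 720 − 240 = 480.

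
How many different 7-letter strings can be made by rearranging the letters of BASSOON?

BASSOON has 7 letters with O appearing twice and S appearing twice.
So there are 7! / (2!·2!) = 1260 distinguishable arrangements.

1260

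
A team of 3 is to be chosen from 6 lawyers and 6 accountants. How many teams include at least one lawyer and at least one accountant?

180

Unrestricted: C(12,3) = 220 ways to pick any 3 of the 12.
Subtract selections that omit an entire group: no lawyers → C(6,3) = 20; no accountants → C(6,3) = 20.
Both groups omitted at once is impossible, so 220 − 40 = 180.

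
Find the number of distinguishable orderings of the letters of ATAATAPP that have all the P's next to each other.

Treat the 2 copies of P as a single block. The multiset to arrange is then {PP, A, A, A, A, T, T}, 7 items in all.
That gives (7)!/(4!·2!) = 105 arrangements.

105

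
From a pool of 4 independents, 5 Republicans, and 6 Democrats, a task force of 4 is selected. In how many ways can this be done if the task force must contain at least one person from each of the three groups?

720

With no constraint there are C(15,4) = 1365 possible selections.
Selections missing a whole group: no independents → C(11,4) = 330; no Republicans → C(10,4) = 210; no Democrats → C(9,4) = 126.
Add back selections omitting two groups (i.e. drawn from a single group): C(4,4) + C(5,4) + C(6,4) = 21.
By inclusion–exclusion: 1365 − 666 + 21 = 720.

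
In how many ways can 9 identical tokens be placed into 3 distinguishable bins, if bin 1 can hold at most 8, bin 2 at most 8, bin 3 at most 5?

Ignoring the caps, the number of non-negative solutions to x_1+…+x_3 = 9 is C(11,2) = 55.
Subtract solutions that violate a single cap (substitute x_i' = x_i − (cap_i+1)): x_1 ≥ 9 gives C(2,2) = 1; x_2 ≥ 9 gives C(2,2) = 1; x_3 ≥ 6 gives C(5,2) = 10. Together 12.
No two caps can be exceeded simultaneously, so the pair terms are all 0.
By inclusion–exclusion the count is 55 − 12 + 0 = 43.

43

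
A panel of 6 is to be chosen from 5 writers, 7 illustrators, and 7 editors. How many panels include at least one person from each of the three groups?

22295

Unrestricted: C(19,6) = 27132 ways to pick any 6 of the 19.
Subtract selections that omit an entire group: no writers → C(14,6) = 3003; no illustrators → C(12,6) = 924; no editors → C(12,6) = 924.
Add back selections omitting two groups (i.e. drawn from a single group): C(5,6) + C(7,6) + C(7,6) = 14.
By inclusion–exclusion: 27132 − 4851 + 14 = 22295.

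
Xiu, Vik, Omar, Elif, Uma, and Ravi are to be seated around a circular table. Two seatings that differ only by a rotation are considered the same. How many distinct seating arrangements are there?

Seat Xiu anywhere (absorbing the rotational symmetry), then permute the other 5: (5)! = 120.

120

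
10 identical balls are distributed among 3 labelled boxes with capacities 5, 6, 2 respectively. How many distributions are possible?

Ignoring the caps, the number of non-negative solutions to x_1+…+x_3 = 10 is C(12,2) = 66.
Subtract solutions that violate a single cap (substitute x_i' = x_i − (cap_i+1)): x_1 ≥ 6 gives C(6,2) = 15; x_2 ≥ 7 gives C(5,2) = 10; x_3 ≥ 3 gives C(9,2) = 36. Together 61.
Add back pairs where two caps are both exceeded: 0 + 3 + 1 = 4.
By inclusion–exclusion the count is 66 − 61 + 4 = 9.

9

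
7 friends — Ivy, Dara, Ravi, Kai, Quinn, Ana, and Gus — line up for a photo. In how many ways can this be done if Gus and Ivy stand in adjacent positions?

1440

Glue Gus and Ivy into one block (2 internal orders), leaving 6 units to arrange in a row.
So the count is 2·(6)! = 1440.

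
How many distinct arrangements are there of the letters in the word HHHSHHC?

HHHSHHC has 7 letters with H appearing 5 times.
The number of distinct arrangements is 7!/(5!) = 5040/120 = 42.

42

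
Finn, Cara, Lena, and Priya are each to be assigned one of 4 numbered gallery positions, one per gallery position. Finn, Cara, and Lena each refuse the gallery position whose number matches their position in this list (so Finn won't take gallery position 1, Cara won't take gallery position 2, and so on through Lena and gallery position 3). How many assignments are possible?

11

Let Aᵢ (for i ∈ {1, 2, 3}) be the placements that put person i in their forbidden gallery position. Any j of these fix j positions, leaving (4−j)! ways to fill the rest, and there are C(3,j) ways to pick which j.
By inclusion–exclusion, the number of valid placements is Σ_{j=0}^{3} (−1)^j C(3,j)·(4−j)!.
Computing: 24 − 18 + 6 − 1 = 11.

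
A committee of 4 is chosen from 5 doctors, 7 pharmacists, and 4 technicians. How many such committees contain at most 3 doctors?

Split by how many doctors are chosen (0 through 3).
Sum: C(5,0)·C(11,4) + C(5,1)·C(11,3) + C(5,2)·C(11,2) + C(5,3)·C(11,1) = 330 + 825 + 550 + 110 = 1815.

1815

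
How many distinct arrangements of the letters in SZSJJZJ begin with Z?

60

With the first slot taken by Z, it remains to arrange the other 6 letters (SSJJZJ).
Those 6 letters have J appearing 3 times and S appearing twice, giving (6)!/(3!·2!) = 60.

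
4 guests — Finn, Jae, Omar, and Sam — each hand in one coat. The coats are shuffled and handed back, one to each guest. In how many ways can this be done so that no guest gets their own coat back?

9

Count assignments avoiding every fixed point. For any j of the 4 guests fixed to their own coat, the other 4−j can be arranged in (4−j)! ways.
By inclusion–exclusion this is Σ_{j=0}^{4} (−1)^j C(4,j)·(4−j)!.
Computing: 24 − 24 + 12 − 4 + 1 = 9.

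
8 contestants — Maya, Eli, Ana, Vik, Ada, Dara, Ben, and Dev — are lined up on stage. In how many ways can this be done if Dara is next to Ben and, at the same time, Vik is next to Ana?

2880

Treat {Dara,Ben} as one block (2 orders) and {Vik,Ana} as another (2 orders).
That leaves 6 units to arrange: 2 × 2 × 6! = 4 × 720 = 2880.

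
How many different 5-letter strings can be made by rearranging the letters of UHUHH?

10

Letter multiplicities in UHUHH: H×3, U×2.
So there are 5! / (3!·2!) = 10 distinguishable arrangements.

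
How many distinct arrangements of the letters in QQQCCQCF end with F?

35

With the last slot taken by F, it remains to arrange the other 7 letters (QQQCCQC).
Those 7 letters have C appearing 3 times and Q appearing 4 times, giving (7)!/(4!·3!) = 35.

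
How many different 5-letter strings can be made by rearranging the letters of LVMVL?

Letter multiplicities in LVMVL: L×2, M×1, V×2.
So there are 5! / (2!·2!) = 30 distinguishable arrangements.

30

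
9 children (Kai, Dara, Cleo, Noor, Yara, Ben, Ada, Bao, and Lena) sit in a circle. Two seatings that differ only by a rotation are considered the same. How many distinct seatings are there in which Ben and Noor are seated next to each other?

10080

Glue Ben and Noor into a block (2 internal orders). Seating 8 units around a circle gives (7)! arrangements.
So 2 × (7)! = 2 × 5040 = 10080.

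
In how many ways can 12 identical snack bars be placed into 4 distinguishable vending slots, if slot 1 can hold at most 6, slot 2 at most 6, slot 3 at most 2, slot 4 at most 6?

By stars and bars, unrestricted non-negative solutions to x_1+…+x_4 = 12 number C(12+3,3) = 455.
Subtract solutions that violate a single cap (substitute x_i' = x_i − (cap_i+1)): x_1 ≥ 7 gives C(8,3) = 56; x_2 ≥ 7 gives C(8,3) = 56; x_3 ≥ 3 gives C(12,3) = 220; x_4 ≥ 7 gives C(8,3) = 56. Together 388.
Add back pairs where two caps are both exceeded: 0 + 10 + 0 + 10 + 0 + 10 = 30.
By inclusion–exclusion the count is 455 − 388 + 30 = 97.

97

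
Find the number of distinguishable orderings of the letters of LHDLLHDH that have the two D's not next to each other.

420

Total arrangements of LHDLLHDH: 8!/(3!·3!·2!) = 560.
Arrangements with the D's together: treat DD as one letter, giving (7)!/(3!·3!) = 140.
Subtracting, 560 − 140 = 420 arrangements keep the D's apart.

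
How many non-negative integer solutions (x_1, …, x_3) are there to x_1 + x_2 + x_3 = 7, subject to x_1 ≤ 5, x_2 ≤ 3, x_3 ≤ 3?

By stars and bars, unrestricted non-negative solutions to x_1+…+x_3 = 7 number C(7+2,2) = 36.
Subtract solutions that violate a single cap (substitute x_i' = x_i − (cap_i+1)): x_1 ≥ 6 gives C(3,2) = 3; x_2 ≥ 4 gives C(5,2) = 10; x_3 ≥ 4 gives C(5,2) = 10. Together 23.
No two caps can be exceeded simultaneously, so the pair terms are all 0.
By inclusion–exclusion the count is 36 − 23 + 0 = 13.

13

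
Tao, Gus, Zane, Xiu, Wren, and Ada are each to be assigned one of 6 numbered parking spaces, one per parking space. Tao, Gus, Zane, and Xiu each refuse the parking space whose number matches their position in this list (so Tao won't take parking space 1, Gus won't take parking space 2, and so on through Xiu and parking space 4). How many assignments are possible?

Let Aᵢ (for 1 ≤ i ≤ 4) be the placements that put person i in their forbidden parking space. Any j of these fix j positions, leaving (6−j)! ways to fill the rest, and there are C(4,j) ways to pick which j.
By inclusion–exclusion, the number of valid placements is Σ_{j=0}^{4} (−1)^j C(4,j)·(6−j)!.
Computing: 720 − 480 + 144 − 24 + 2 = 362.

362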